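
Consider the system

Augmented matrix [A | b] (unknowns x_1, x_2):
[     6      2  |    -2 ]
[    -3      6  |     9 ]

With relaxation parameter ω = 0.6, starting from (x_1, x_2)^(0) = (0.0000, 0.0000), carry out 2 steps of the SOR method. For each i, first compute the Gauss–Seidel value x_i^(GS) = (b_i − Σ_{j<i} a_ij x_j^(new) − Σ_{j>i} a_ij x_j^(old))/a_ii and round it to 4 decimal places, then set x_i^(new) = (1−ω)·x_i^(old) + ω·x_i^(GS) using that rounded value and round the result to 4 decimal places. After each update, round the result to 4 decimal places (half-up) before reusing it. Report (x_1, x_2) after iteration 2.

(-0.4480, 1.1016)

Iteration 1:
  x_1: GS value = (-2 - (2)·0.0000) / (6) = -0.3333;  x_1 ← (1−ω)·0.0000 + ω·-0.3333 = -0.2000
  x_2: GS value = (9 - (-3)·-0.2000) / (6) = 1.4000;  x_2 ← (1−ω)·0.0000 + ω·1.4000 = 0.8400
Iteration 2:
  x_1: GS value = (-2 - (2)·0.8400) / (6) = -0.6133;  x_1 ← (1−ω)·-0.2000 + ω·-0.6133 = -0.4480
  x_2: GS value = (9 - (-3)·-0.4480) / (6) = 1.2760;  x_2 ← (1−ω)·0.8400 + ω·1.2760 = 1.1016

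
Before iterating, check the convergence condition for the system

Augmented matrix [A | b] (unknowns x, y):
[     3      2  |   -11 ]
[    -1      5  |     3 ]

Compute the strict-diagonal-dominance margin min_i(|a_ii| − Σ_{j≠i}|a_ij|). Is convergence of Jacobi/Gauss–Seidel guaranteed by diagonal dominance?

row 1: |3| − (2) = 1
row 2: |5| − (1) = 4
minimum over rows = 1 → strictly diagonally dominant (convergence guaranteed)

1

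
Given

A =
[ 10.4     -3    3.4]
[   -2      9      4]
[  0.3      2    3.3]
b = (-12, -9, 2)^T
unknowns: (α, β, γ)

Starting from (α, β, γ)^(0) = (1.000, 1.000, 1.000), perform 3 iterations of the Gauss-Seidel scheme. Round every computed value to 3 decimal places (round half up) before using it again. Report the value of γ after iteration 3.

2.369

Iteration 1:
  α = (-12 - (-3)·1.000 - (3.4)·1.000) / (10.4) = -1.192
  β = (-9 - (-2)·-1.192 - (4)·1.000) / (9) = -1.709
  γ = (2 - (0.3)·-1.192 - (2)·-1.709) / (3.3) = 1.750
Iteration 2:
  α = (-12 - (-3)·-1.709 - (3.4)·1.750) / (10.4) = -2.219
  β = (-9 - (-2)·-2.219 - (4)·1.750) / (9) = -2.271
  γ = (2 - (0.3)·-2.219 - (2)·-2.271) / (3.3) = 2.184
Iteration 3:
  α = (-12 - (-3)·-2.271 - (3.4)·2.184) / (10.4) = -2.523
  β = (-9 - (-2)·-2.523 - (4)·2.184) / (9) = -2.531
  γ = (2 - (0.3)·-2.523 - (2)·-2.531) / (3.3) = 2.369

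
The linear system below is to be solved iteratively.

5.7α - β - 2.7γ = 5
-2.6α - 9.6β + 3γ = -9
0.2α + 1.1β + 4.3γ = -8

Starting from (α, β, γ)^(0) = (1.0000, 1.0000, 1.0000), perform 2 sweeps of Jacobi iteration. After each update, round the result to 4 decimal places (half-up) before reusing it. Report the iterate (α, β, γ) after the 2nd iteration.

Iteration 1:
  α = (5 - (-1)·1.0000 - (-2.7)·1.0000) / (5.7) = 1.5263
  β = (-9 - (-2.6)·1.0000 - (3)·1.0000) / (-9.6) = 0.9792
  γ = (-8 - (0.2)·1.0000 - (1.1)·1.0000) / (4.3) = -2.1628
Iteration 2:
  α = (5 - (-1)·0.9792 - (-2.7)·-2.1628) / (5.7) = 0.0245
  β = (-9 - (-2.6)·1.5263 - (3)·-2.1628) / (-9.6) = -0.1517
  γ = (-8 - (0.2)·1.5263 - (1.1)·0.9792) / (4.3) = -2.1819

(0.0245, -0.1517, -2.1819)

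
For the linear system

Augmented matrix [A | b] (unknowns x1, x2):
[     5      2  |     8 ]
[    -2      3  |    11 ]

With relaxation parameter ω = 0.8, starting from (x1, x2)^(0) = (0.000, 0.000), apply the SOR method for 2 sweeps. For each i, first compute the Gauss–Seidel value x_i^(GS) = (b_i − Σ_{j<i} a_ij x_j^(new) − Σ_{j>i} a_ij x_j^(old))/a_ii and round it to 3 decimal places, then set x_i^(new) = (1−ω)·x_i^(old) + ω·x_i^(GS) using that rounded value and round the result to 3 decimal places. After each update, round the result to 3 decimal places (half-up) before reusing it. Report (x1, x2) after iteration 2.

Iteration 1:
  x1: GS value = (8 - (2)·0.000) / (5) = 1.600;  x1 ← (1−ω)·0.000 + ω·1.600 = 1.280
  x2: GS value = (11 - (-2)·1.280) / (3) = 4.520;  x2 ← (1−ω)·0.000 + ω·4.520 = 3.616
Iteration 2:
  x1: GS value = (8 - (2)·3.616) / (5) = 0.154;  x1 ← (1−ω)·1.280 + ω·0.154 = 0.379
  x2: GS value = (11 - (-2)·0.379) / (3) = 3.919;  x2 ← (1−ω)·3.616 + ω·3.919 = 3.858

(0.379, 3.858)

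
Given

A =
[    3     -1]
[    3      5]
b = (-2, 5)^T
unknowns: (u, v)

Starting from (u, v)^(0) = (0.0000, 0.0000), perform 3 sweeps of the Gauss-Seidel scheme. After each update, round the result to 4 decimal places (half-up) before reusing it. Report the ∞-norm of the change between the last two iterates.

Iteration 1:
  u = (-2 - (-1)·0.0000) / (3) = -0.6667
  v = (5 - (3)·-0.6667) / (5) = 1.4000
Iteration 2:
  u = (-2 - (-1)·1.4000) / (3) = -0.2000
  v = (5 - (3)·-0.2000) / (5) = 1.1200
Iteration 3:
  u = (-2 - (-1)·1.1200) / (3) = -0.2933
  v = (5 - (3)·-0.2933) / (5) = 1.1760
Change: (-0.0933, 0.0560) → max |·| = 0.0933

0.0933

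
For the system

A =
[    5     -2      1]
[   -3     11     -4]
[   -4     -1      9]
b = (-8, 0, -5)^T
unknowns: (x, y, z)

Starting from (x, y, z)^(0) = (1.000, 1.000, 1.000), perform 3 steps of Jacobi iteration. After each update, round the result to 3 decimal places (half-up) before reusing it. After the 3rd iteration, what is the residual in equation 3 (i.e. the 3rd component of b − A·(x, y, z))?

-1.130

Iteration 1:
  x = (-8 - (-2)·1.000 - (1)·1.000) / (5) = -1.400
  y = (0 - (-3)·1.000 - (-4)·1.000) / (11) = 0.636
  z = (-5 - (-4)·1.000 - (-1)·1.000) / (9) = 0.000
Iteration 2:
  x = (-8 - (-2)·0.636 - (1)·0.000) / (5) = -1.346
  y = (0 - (-3)·-1.400 - (-4)·0.000) / (11) = -0.382
  z = (-5 - (-4)·-1.400 - (-1)·0.636) / (9) = -1.107
Iteration 3:
  x = (-8 - (-2)·-0.382 - (1)·-1.107) / (5) = -1.531
  y = (0 - (-3)·-1.346 - (-4)·-1.107) / (11) = -0.770
  z = (-5 - (-4)·-1.346 - (-1)·-0.382) / (9) = -1.196
Residual b − A·x = (-0.689, -0.907, -1.130)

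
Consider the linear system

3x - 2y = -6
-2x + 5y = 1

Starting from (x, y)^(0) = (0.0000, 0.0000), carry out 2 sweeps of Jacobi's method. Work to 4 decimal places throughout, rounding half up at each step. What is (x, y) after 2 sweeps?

Iteration 1:
  x = (-6 - (-2)·0.0000) / (3) = -2.0000
  y = (1 - (-2)·0.0000) / (5) = 0.2000
Iteration 2:
  x = (-6 - (-2)·0.2000) / (3) = -1.8667
  y = (1 - (-2)·-2.0000) / (5) = -0.6000

(-1.8667, -0.6000)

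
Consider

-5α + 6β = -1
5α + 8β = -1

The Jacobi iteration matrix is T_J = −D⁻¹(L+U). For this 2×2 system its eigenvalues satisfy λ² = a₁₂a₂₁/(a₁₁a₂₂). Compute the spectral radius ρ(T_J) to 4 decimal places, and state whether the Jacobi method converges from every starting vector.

0.8660

a₁₂a₂₁/(a₁₁a₂₂) = (6)·(5) / ((-5)·(8)) = -0.750000
ρ = √|-0.750000| = √0.750000 = 0.8660
ρ < 1, so Jacobi converges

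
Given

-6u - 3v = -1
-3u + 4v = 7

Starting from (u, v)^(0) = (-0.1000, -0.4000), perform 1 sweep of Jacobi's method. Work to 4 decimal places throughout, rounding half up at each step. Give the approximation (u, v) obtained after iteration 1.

(0.3667, 1.6750)

Iteration 1:
  u = (-1 - (-3)·-0.4000) / (-6) = 0.3667
  v = (7 - (-3)·-0.1000) / (4) = 1.6750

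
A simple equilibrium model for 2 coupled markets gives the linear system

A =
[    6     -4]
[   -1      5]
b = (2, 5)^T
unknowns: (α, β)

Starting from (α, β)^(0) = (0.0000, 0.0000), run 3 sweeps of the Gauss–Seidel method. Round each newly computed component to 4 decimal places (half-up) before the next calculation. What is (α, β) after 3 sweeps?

(1.1393, 1.2279)

Iteration 1:
  α = (2 - (-4)·0.0000) / (6) = 0.3333
  β = (5 - (-1)·0.3333) / (5) = 1.0667
Iteration 2:
  α = (2 - (-4)·1.0667) / (6) = 1.0445
  β = (5 - (-1)·1.0445) / (5) = 1.2089
Iteration 3:
  α = (2 - (-4)·1.2089) / (6) = 1.1393
  β = (5 - (-1)·1.1393) / (5) = 1.2279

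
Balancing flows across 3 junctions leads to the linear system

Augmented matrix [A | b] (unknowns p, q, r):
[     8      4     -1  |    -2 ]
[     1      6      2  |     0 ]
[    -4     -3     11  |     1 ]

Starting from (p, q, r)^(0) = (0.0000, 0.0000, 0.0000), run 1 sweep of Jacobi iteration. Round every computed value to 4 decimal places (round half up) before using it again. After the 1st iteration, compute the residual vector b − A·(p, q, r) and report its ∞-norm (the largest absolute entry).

0.9999

Iteration 1:
  p = (-2 - (4)·0.0000 - (-1)·0.0000) / (8) = -0.2500
  q = (0 - (1)·0.0000 - (2)·0.0000) / (6) = 0.0000
  r = (1 - (-4)·0.0000 - (-3)·0.0000) / (11) = 0.0909
Residual b − A·x = (0.0909, 0.0682, -0.9999); ∞-norm = 0.9999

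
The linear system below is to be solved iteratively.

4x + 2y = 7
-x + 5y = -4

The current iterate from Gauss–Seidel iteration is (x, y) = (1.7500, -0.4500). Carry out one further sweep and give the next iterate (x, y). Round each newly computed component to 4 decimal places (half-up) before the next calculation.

(1.9750, -0.4050)

One sweep:
  x = (7 - (2)·-0.4500) / (4) = 1.9750
  y = (-4 - (-1)·1.9750) / (5) = -0.4050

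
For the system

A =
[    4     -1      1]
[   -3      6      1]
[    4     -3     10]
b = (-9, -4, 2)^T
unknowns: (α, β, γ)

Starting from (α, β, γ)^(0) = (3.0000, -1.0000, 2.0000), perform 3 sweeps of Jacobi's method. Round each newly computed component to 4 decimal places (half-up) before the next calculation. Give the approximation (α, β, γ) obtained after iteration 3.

Iteration 1:
  α = (-9 - (-1)·-1.0000 - (1)·2.0000) / (4) = -3.0000
  β = (-4 - (-3)·3.0000 - (1)·2.0000) / (6) = 0.5000
  γ = (2 - (4)·3.0000 - (-3)·-1.0000) / (10) = -1.3000
Iteration 2:
  α = (-9 - (-1)·0.5000 - (1)·-1.3000) / (4) = -1.8000
  β = (-4 - (-3)·-3.0000 - (1)·-1.3000) / (6) = -1.9500
  γ = (2 - (4)·-3.0000 - (-3)·0.5000) / (10) = 1.5500
Iteration 3:
  α = (-9 - (-1)·-1.9500 - (1)·1.5500) / (4) = -3.1250
  β = (-4 - (-3)·-1.8000 - (1)·1.5500) / (6) = -1.8250
  γ = (2 - (4)·-1.8000 - (-3)·-1.9500) / (10) = 0.3350

(-3.1250, -1.8250, 0.3350)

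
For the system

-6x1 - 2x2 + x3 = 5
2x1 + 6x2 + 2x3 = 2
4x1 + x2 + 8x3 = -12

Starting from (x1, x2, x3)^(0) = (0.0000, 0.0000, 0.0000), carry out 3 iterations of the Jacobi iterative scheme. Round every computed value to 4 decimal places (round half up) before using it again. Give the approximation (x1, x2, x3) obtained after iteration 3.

(-1.3912, 1.1065, -1.0417)

Iteration 1:
  x1 = (5 - (-2)·0.0000 - (1)·0.0000) / (-6) = -0.8333
  x2 = (2 - (2)·0.0000 - (2)·0.0000) / (6) = 0.3333
  x3 = (-12 - (4)·0.0000 - (1)·0.0000) / (8) = -1.5000
Iteration 2:
  x1 = (5 - (-2)·0.3333 - (1)·-1.5000) / (-6) = -1.1944
  x2 = (2 - (2)·-0.8333 - (2)·-1.5000) / (6) = 1.1111
  x3 = (-12 - (4)·-0.8333 - (1)·0.3333) / (8) = -1.1250
Iteration 3:
  x1 = (5 - (-2)·1.1111 - (1)·-1.1250) / (-6) = -1.3912
  x2 = (2 - (2)·-1.1944 - (2)·-1.1250) / (6) = 1.1065
  x3 = (-12 - (4)·-1.1944 - (1)·1.1111) / (8) = -1.0417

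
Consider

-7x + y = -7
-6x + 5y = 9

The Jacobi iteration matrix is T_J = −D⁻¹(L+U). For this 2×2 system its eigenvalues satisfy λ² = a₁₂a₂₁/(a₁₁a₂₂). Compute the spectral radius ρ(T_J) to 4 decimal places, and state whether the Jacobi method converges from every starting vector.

0.4140

a₁₂a₂₁/(a₁₁a₂₂) = (1)·(-6) / ((-7)·(5)) = 0.171429
ρ = √|0.171429| = √0.171429 = 0.4140
ρ < 1, so Jacobi converges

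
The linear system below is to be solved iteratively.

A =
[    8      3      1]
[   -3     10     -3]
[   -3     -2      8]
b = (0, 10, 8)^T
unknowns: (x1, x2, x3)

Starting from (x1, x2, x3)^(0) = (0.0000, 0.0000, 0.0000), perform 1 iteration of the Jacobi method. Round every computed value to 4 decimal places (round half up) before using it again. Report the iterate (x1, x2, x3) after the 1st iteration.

Iteration 1:
  x1 = (0 - (3)·0.0000 - (1)·0.0000) / (8) = 0.0000
  x2 = (10 - (-3)·0.0000 - (-3)·0.0000) / (10) = 1.0000
  x3 = (8 - (-3)·0.0000 - (-2)·0.0000) / (8) = 1.0000

(0.0000, 1.0000, 1.0000)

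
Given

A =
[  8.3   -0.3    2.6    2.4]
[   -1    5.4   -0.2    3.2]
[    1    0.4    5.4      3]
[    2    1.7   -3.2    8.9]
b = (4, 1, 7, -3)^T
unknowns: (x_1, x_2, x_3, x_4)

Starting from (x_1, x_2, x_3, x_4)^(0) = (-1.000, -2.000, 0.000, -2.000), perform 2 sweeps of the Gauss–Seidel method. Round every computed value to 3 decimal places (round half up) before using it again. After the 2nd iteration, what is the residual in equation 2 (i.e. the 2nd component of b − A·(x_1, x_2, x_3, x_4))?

-0.814

Iteration 1:
  x_1 = (4 - (-0.3)·-2.000 - (2.6)·0.000 - (2.4)·-2.000) / (8.3) = 0.988
  x_2 = (1 - (-1)·0.988 - (-0.2)·0.000 - (3.2)·-2.000) / (5.4) = 1.553
  x_3 = (7 - (1)·0.988 - (0.4)·1.553 - (3)·-2.000) / (5.4) = 2.109
  x_4 = (-3 - (2)·0.988 - (1.7)·1.553 - (-3.2)·2.109) / (8.9) = -0.097
Iteration 2:
  x_1 = (4 - (-0.3)·1.553 - (2.6)·2.109 - (2.4)·-0.097) / (8.3) = -0.095
  x_2 = (1 - (-1)·-0.095 - (-0.2)·2.109 - (3.2)·-0.097) / (5.4) = 0.303
  x_3 = (7 - (1)·-0.095 - (0.4)·0.303 - (3)·-0.097) / (5.4) = 1.345
  x_4 = (-3 - (2)·-0.095 - (1.7)·0.303 - (-3.2)·1.345) / (8.9) = 0.110
Residual b − A·x = (1.118, -0.814, -0.619, 0.000)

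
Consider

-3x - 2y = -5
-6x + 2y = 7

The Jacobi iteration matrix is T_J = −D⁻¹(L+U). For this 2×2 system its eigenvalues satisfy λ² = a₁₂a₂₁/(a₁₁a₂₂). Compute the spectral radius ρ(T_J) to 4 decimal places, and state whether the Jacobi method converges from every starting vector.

a₁₂a₂₁/(a₁₁a₂₂) = (-2)·(-6) / ((-3)·(2)) = -2.000000
ρ = √|-2.000000| = √2.000000 = 1.4142
ρ > 1, so Jacobi diverges

1.4142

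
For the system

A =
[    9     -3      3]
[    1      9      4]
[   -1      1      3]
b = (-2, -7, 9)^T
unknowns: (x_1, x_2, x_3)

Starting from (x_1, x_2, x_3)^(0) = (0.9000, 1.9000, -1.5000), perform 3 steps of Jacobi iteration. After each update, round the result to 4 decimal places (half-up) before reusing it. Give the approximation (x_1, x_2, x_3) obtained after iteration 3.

Iteration 1:
  x_1 = (-2 - (-3)·1.9000 - (3)·-1.5000) / (9) = 0.9111
  x_2 = (-7 - (1)·0.9000 - (4)·-1.5000) / (9) = -0.2111
  x_3 = (9 - (-1)·0.9000 - (1)·1.9000) / (3) = 2.6667
Iteration 2:
  x_1 = (-2 - (-3)·-0.2111 - (3)·2.6667) / (9) = -1.1815
  x_2 = (-7 - (1)·0.9111 - (4)·2.6667) / (9) = -2.0642
  x_3 = (9 - (-1)·0.9111 - (1)·-0.2111) / (3) = 3.3741
Iteration 3:
  x_1 = (-2 - (-3)·-2.0642 - (3)·3.3741) / (9) = -2.0350
  x_2 = (-7 - (1)·-1.1815 - (4)·3.3741) / (9) = -2.1461
  x_3 = (9 - (-1)·-1.1815 - (1)·-2.0642) / (3) = 3.2942

(-2.0350, -2.1461, 3.2942)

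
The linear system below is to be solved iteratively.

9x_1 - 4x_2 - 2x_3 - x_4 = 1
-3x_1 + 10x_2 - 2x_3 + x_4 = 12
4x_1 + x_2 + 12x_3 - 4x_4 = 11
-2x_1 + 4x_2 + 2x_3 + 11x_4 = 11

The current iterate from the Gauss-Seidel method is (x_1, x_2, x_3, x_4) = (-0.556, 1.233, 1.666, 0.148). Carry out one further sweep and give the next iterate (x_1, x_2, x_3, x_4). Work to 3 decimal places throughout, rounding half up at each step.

One sweep:
  x_1 = (1 - (-4)·1.233 - (-2)·1.666 - (-1)·0.148) / (9) = 1.046
  x_2 = (12 - (-3)·1.046 - (-2)·1.666 - (1)·0.148) / (10) = 1.832
  x_3 = (11 - (4)·1.046 - (1)·1.832 - (-4)·0.148) / (12) = 0.465
  x_4 = (11 - (-2)·1.046 - (4)·1.832 - (2)·0.465) / (11) = 0.439

(1.046, 1.832, 0.465, 0.439)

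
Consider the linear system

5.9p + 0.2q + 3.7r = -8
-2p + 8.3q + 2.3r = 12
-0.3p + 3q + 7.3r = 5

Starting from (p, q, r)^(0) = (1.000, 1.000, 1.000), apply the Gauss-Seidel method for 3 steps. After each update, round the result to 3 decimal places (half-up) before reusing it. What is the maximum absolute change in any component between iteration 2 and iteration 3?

0.054

Iteration 1:
  p = (-8 - (0.2)·1.000 - (3.7)·1.000) / (5.9) = -2.017
  q = (12 - (-2)·-2.017 - (2.3)·1.000) / (8.3) = 0.683
  r = (5 - (-0.3)·-2.017 - (3)·0.683) / (7.3) = 0.321
Iteration 2:
  p = (-8 - (0.2)·0.683 - (3.7)·0.321) / (5.9) = -1.580
  q = (12 - (-2)·-1.580 - (2.3)·0.321) / (8.3) = 0.976
  r = (5 - (-0.3)·-1.580 - (3)·0.976) / (7.3) = 0.219
Iteration 3:
  p = (-8 - (0.2)·0.976 - (3.7)·0.219) / (5.9) = -1.526
  q = (12 - (-2)·-1.526 - (2.3)·0.219) / (8.3) = 1.017
  r = (5 - (-0.3)·-1.526 - (3)·1.017) / (7.3) = 0.204
Change: (0.054, 0.041, -0.015) → max |·| = 0.054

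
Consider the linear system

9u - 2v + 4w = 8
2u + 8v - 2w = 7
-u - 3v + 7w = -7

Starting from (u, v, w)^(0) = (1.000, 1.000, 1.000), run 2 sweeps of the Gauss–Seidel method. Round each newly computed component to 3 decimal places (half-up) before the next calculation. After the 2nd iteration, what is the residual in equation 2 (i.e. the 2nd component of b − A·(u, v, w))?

Iteration 1:
  u = (8 - (-2)·1.000 - (4)·1.000) / (9) = 0.667
  v = (7 - (2)·0.667 - (-2)·1.000) / (8) = 0.958
  w = (-7 - (-1)·0.667 - (-3)·0.958) / (7) = -0.494
Iteration 2:
  u = (8 - (-2)·0.958 - (4)·-0.494) / (9) = 1.321
  v = (7 - (2)·1.321 - (-2)·-0.494) / (8) = 0.421
  w = (-7 - (-1)·1.321 - (-3)·0.421) / (7) = -0.631
Residual b − A·x = (-0.523, -0.272, 0.001)

-0.272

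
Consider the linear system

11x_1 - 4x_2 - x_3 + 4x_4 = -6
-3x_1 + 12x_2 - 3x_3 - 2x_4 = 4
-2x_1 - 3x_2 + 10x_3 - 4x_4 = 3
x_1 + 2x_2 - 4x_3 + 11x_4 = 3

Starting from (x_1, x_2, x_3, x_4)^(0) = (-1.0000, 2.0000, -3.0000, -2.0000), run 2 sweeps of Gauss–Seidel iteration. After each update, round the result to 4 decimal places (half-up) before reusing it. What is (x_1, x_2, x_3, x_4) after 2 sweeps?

Iteration 1:
  x_1 = (-6 - (-4)·2.0000 - (-1)·-3.0000 - (4)·-2.0000) / (11) = 0.6364
  x_2 = (4 - (-3)·0.6364 - (-3)·-3.0000 - (-2)·-2.0000) / (12) = -0.5909
  x_3 = (3 - (-2)·0.6364 - (-3)·-0.5909 - (-4)·-2.0000) / (10) = -0.5500
  x_4 = (3 - (1)·0.6364 - (2)·-0.5909 - (-4)·-0.5500) / (11) = 0.1223
Iteration 2:
  x_1 = (-6 - (-4)·-0.5909 - (-1)·-0.5500 - (4)·0.1223) / (11) = -0.8548
  x_2 = (4 - (-3)·-0.8548 - (-3)·-0.5500 - (-2)·0.1223) / (12) = 0.0025
  x_3 = (3 - (-2)·-0.8548 - (-3)·0.0025 - (-4)·0.1223) / (10) = 0.1787
  x_4 = (3 - (1)·-0.8548 - (2)·0.0025 - (-4)·0.1787) / (11) = 0.4150

(-0.8548, 0.0025, 0.1787, 0.4150)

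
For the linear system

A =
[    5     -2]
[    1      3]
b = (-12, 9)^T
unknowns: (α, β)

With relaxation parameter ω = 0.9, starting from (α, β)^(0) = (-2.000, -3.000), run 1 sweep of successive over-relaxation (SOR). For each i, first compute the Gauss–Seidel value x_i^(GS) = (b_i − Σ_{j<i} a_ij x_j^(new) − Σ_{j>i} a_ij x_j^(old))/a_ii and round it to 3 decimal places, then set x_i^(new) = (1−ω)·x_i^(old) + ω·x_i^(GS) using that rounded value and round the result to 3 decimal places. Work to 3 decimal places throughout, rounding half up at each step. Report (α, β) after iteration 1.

(-3.440, 3.432)

Iteration 1:
  α: GS value = (-12 - (-2)·-3.000) / (5) = -3.600;  α ← (1−ω)·-2.000 + ω·-3.600 = -3.440
  β: GS value = (9 - (1)·-3.440) / (3) = 4.147;  β ← (1−ω)·-3.000 + ω·4.147 = 3.432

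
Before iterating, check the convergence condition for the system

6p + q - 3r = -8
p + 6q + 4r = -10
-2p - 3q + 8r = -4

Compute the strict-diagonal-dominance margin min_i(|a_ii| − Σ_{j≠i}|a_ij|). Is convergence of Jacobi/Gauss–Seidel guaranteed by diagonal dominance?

1

row 1: |6| − (1+3) = 2
row 2: |6| − (1+4) = 1
row 3: |8| − (2+3) = 3
minimum over rows = 1 → strictly diagonally dominant (convergence guaranteed)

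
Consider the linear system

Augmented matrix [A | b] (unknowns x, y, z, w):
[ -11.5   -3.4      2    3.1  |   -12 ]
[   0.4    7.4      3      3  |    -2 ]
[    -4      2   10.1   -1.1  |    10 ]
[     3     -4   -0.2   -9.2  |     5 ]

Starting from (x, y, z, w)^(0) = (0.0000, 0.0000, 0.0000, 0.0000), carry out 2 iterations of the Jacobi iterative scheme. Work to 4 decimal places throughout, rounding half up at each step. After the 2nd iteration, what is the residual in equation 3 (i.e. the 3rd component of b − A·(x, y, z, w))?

Iteration 1:
  x = (-12 - (-3.4)·0.0000 - (2)·0.0000 - (3.1)·0.0000) / (-11.5) = 1.0435
  y = (-2 - (0.4)·0.0000 - (3)·0.0000 - (3)·0.0000) / (7.4) = -0.2703
  z = (10 - (-4)·0.0000 - (2)·0.0000 - (-1.1)·0.0000) / (10.1) = 0.9901
  w = (5 - (3)·0.0000 - (-4)·0.0000 - (-0.2)·0.0000) / (-9.2) = -0.5435
Iteration 2:
  x = (-12 - (-3.4)·-0.2703 - (2)·0.9901 - (3.1)·-0.5435) / (-11.5) = 1.1491
  y = (-2 - (0.4)·1.0435 - (3)·0.9901 - (3)·-0.5435) / (7.4) = -0.5077
  z = (10 - (-4)·1.0435 - (2)·-0.2703 - (-1.1)·-0.5435) / (10.1) = 1.3977
  w = (5 - (3)·1.0435 - (-4)·-0.2703 - (-0.2)·0.9901) / (-9.2) = -0.1072
Residual b − A·x = (-2.9746, -2.5742, 1.3771, -1.1848)

1.3771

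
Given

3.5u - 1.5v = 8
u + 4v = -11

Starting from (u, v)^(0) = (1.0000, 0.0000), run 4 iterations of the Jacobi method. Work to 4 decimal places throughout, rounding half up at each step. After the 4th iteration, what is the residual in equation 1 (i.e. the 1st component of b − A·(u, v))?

0.0516

Iteration 1:
  u = (8 - (-1.5)·0.0000) / (3.5) = 2.2857
  v = (-11 - (1)·1.0000) / (4) = -3.0000
Iteration 2:
  u = (8 - (-1.5)·-3.0000) / (3.5) = 1.0000
  v = (-11 - (1)·2.2857) / (4) = -3.3214
Iteration 3:
  u = (8 - (-1.5)·-3.3214) / (3.5) = 0.8623
  v = (-11 - (1)·1.0000) / (4) = -3.0000
Iteration 4:
  u = (8 - (-1.5)·-3.0000) / (3.5) = 1.0000
  v = (-11 - (1)·0.8623) / (4) = -2.9656
Residual b − A·x = (0.0516, -0.1376)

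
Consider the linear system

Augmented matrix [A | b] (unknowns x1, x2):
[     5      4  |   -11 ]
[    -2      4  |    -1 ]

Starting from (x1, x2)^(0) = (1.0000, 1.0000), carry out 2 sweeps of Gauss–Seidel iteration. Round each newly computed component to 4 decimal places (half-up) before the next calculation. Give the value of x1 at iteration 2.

Iteration 1:
  x1 = (-11 - (4)·1.0000) / (5) = -3.0000
  x2 = (-1 - (-2)·-3.0000) / (4) = -1.7500
Iteration 2:
  x1 = (-11 - (4)·-1.7500) / (5) = -0.8000
  x2 = (-1 - (-2)·-0.8000) / (4) = -0.6500

-0.8000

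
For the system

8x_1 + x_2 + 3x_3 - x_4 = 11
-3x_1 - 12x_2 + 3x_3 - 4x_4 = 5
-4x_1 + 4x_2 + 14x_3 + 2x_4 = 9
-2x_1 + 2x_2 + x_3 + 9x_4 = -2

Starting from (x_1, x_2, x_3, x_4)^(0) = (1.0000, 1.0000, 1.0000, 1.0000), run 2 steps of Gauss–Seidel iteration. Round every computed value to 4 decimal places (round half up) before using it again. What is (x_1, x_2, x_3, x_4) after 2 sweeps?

Iteration 1:
  x_1 = (11 - (1)·1.0000 - (3)·1.0000 - (-1)·1.0000) / (8) = 1.0000
  x_2 = (5 - (-3)·1.0000 - (3)·1.0000 - (-4)·1.0000) / (-12) = -0.7500
  x_3 = (9 - (-4)·1.0000 - (4)·-0.7500 - (2)·1.0000) / (14) = 1.0000
  x_4 = (-2 - (-2)·1.0000 - (2)·-0.7500 - (1)·1.0000) / (9) = 0.0556
Iteration 2:
  x_1 = (11 - (1)·-0.7500 - (3)·1.0000 - (-1)·0.0556) / (8) = 1.1007
  x_2 = (5 - (-3)·1.1007 - (3)·1.0000 - (-4)·0.0556) / (-12) = -0.4604
  x_3 = (9 - (-4)·1.1007 - (4)·-0.4604 - (2)·0.0556) / (14) = 1.0809
  x_4 = (-2 - (-2)·1.1007 - (2)·-0.4604 - (1)·1.0809) / (9) = 0.0046

(1.1007, -0.4604, 1.0809, 0.0046)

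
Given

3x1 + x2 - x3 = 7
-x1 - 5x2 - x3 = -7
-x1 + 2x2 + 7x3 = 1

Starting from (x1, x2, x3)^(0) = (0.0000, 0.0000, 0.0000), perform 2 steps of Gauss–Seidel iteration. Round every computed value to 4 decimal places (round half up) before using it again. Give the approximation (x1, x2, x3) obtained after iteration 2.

Iteration 1:
  x1 = (7 - (1)·0.0000 - (-1)·0.0000) / (3) = 2.3333
  x2 = (-7 - (-1)·2.3333 - (-1)·0.0000) / (-5) = 0.9333
  x3 = (1 - (-1)·2.3333 - (2)·0.9333) / (7) = 0.2095
Iteration 2:
  x1 = (7 - (1)·0.9333 - (-1)·0.2095) / (3) = 2.0921
  x2 = (-7 - (-1)·2.0921 - (-1)·0.2095) / (-5) = 0.9397
  x3 = (1 - (-1)·2.0921 - (2)·0.9397) / (7) = 0.1732

(2.0921, 0.9397, 0.1732)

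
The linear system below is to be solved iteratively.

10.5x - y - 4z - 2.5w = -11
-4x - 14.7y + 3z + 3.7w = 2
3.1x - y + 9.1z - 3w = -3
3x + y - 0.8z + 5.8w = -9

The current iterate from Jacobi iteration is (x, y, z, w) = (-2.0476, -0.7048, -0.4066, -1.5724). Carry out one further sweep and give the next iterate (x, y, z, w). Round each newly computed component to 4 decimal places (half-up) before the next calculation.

(-1.6440, -0.0576, -0.2280, -0.4272)

One sweep:
  x = (-11 - (-1)·-0.7048 - (-4)·-0.4066 - (-2.5)·-1.5724) / (10.5) = -1.6440
  y = (2 - (-4)·-2.0476 - (3)·-0.4066 - (3.7)·-1.5724) / (-14.7) = -0.0576
  z = (-3 - (3.1)·-2.0476 - (-1)·-0.7048 - (-3)·-1.5724) / (9.1) = -0.2280
  w = (-9 - (3)·-2.0476 - (1)·-0.7048 - (-0.8)·-0.4066) / (5.8) = -0.4272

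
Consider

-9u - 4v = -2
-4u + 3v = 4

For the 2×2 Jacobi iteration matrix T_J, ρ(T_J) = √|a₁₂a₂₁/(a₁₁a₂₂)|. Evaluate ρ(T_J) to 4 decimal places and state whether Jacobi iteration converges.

a₁₂a₂₁/(a₁₁a₂₂) = (-4)·(-4) / ((-9)·(3)) = -0.592593
ρ = √|-0.592593| = √0.592593 = 0.7698
ρ < 1, so Jacobi converges

0.7698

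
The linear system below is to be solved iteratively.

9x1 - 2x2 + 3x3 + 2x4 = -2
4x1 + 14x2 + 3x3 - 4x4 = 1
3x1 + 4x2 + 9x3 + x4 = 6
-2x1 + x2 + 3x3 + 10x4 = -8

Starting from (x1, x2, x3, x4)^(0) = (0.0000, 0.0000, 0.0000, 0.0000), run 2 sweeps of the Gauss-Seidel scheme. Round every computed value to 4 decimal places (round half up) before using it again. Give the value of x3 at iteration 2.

0.9904

Iteration 1:
  x1 = (-2 - (-2)·0.0000 - (3)·0.0000 - (2)·0.0000) / (9) = -0.2222
  x2 = (1 - (4)·-0.2222 - (3)·0.0000 - (-4)·0.0000) / (14) = 0.1349
  x3 = (6 - (3)·-0.2222 - (4)·0.1349 - (1)·0.0000) / (9) = 0.6808
  x4 = (-8 - (-2)·-0.2222 - (1)·0.1349 - (3)·0.6808) / (10) = -1.0622
Iteration 2:
  x1 = (-2 - (-2)·0.1349 - (3)·0.6808 - (2)·-1.0622) / (9) = -0.1831
  x2 = (1 - (4)·-0.1831 - (3)·0.6808 - (-4)·-1.0622) / (14) = -0.3256
  x3 = (6 - (3)·-0.1831 - (4)·-0.3256 - (1)·-1.0622) / (9) = 0.9904
  x4 = (-8 - (-2)·-0.1831 - (1)·-0.3256 - (3)·0.9904) / (10) = -1.1012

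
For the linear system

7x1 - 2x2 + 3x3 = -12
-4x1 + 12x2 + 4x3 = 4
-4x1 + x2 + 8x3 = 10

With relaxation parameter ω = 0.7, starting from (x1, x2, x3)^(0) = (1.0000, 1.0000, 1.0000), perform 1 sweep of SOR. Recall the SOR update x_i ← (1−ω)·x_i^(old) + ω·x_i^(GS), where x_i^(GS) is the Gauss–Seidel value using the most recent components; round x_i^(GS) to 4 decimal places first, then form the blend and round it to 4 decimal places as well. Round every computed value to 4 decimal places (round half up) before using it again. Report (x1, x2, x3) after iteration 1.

Iteration 1:
  x1: GS value = (-12 - (-2)·1.0000 - (3)·1.0000) / (7) = -1.8571;  x1 ← (1−ω)·1.0000 + ω·-1.8571 = -1.0000
  x2: GS value = (4 - (-4)·-1.0000 - (4)·1.0000) / (12) = -0.3333;  x2 ← (1−ω)·1.0000 + ω·-0.3333 = 0.0667
  x3: GS value = (10 - (-4)·-1.0000 - (1)·0.0667) / (8) = 0.7417;  x3 ← (1−ω)·1.0000 + ω·0.7417 = 0.8192

(-1.0000, 0.0667, 0.8192)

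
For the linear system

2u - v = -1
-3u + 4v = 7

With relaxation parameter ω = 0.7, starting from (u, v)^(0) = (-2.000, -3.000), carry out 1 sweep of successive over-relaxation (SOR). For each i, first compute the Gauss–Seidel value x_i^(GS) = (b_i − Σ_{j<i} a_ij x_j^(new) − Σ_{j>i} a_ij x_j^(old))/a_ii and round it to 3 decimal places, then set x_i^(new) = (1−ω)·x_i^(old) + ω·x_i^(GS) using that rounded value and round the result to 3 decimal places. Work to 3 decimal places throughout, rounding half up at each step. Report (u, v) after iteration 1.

(-2.000, -0.725)

Iteration 1:
  u: GS value = (-1 - (-1)·-3.000) / (2) = -2.000;  u ← (1−ω)·-2.000 + ω·-2.000 = -2.000
  v: GS value = (7 - (-3)·-2.000) / (4) = 0.250;  v ← (1−ω)·-3.000 + ω·0.250 = -0.725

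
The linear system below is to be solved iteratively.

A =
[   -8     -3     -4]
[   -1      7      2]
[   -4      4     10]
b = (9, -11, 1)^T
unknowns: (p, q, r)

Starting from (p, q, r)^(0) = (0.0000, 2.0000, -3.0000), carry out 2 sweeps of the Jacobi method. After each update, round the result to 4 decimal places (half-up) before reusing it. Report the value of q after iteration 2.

-1.4250

Iteration 1:
  p = (9 - (-3)·2.0000 - (-4)·-3.0000) / (-8) = -0.3750
  q = (-11 - (-1)·0.0000 - (2)·-3.0000) / (7) = -0.7143
  r = (1 - (-4)·0.0000 - (4)·2.0000) / (10) = -0.7000
Iteration 2:
  p = (9 - (-3)·-0.7143 - (-4)·-0.7000) / (-8) = -0.5071
  q = (-11 - (-1)·-0.3750 - (2)·-0.7000) / (7) = -1.4250
  r = (1 - (-4)·-0.3750 - (4)·-0.7143) / (10) = 0.2357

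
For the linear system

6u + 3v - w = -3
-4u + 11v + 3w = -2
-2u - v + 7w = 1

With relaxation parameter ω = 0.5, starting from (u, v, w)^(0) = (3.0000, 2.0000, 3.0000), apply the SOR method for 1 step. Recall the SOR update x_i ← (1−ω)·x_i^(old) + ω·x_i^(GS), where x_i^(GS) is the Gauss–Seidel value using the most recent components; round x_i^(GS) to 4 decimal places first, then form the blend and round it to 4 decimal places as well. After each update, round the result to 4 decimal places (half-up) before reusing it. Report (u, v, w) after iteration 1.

Iteration 1:
  u: GS value = (-3 - (3)·2.0000 - (-1)·3.0000) / (6) = -1.0000;  u ← (1−ω)·3.0000 + ω·-1.0000 = 1.0000
  v: GS value = (-2 - (-4)·1.0000 - (3)·3.0000) / (11) = -0.6364;  v ← (1−ω)·2.0000 + ω·-0.6364 = 0.6818
  w: GS value = (1 - (-2)·1.0000 - (-1)·0.6818) / (7) = 0.5260;  w ← (1−ω)·3.0000 + ω·0.5260 = 1.7630

(1.0000, 0.6818, 1.7630)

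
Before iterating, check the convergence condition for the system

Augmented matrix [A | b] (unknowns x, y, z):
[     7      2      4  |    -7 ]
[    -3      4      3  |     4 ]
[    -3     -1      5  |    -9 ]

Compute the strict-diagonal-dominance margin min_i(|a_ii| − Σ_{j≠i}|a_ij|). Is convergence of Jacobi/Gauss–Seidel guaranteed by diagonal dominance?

row 1: |7| − (2+4) = 1
row 2: |4| − (3+3) = -2
row 3: |5| − (3+1) = 1
minimum over rows = -2 → not strictly diagonally dominant

-2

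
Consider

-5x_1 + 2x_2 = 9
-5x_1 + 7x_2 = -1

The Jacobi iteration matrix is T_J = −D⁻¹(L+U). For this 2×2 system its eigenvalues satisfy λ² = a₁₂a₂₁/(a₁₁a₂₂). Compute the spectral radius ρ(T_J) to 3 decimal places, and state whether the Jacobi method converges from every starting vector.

0.535

a₁₂a₂₁/(a₁₁a₂₂) = (2)·(-5) / ((-5)·(7)) = 0.285714
ρ = √|0.285714| = √0.285714 = 0.535
ρ < 1, so Jacobi converges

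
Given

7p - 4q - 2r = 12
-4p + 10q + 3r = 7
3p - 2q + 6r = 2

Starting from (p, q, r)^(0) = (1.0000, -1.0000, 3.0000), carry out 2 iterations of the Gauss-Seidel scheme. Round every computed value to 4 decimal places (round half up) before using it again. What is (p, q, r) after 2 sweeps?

Iteration 1:
  p = (12 - (-4)·-1.0000 - (-2)·3.0000) / (7) = 2.0000
  q = (7 - (-4)·2.0000 - (3)·3.0000) / (10) = 0.6000
  r = (2 - (3)·2.0000 - (-2)·0.6000) / (6) = -0.4667
Iteration 2:
  p = (12 - (-4)·0.6000 - (-2)·-0.4667) / (7) = 1.9238
  q = (7 - (-4)·1.9238 - (3)·-0.4667) / (10) = 1.6095
  r = (2 - (3)·1.9238 - (-2)·1.6095) / (6) = -0.0921

(1.9238, 1.6095, -0.0921)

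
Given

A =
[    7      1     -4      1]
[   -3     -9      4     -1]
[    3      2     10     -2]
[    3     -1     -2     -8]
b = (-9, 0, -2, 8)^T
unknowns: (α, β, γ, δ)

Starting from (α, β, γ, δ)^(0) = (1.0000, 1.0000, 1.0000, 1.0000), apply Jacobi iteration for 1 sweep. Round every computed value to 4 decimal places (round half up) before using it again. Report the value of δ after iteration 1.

-1.0000

Iteration 1:
  α = (-9 - (1)·1.0000 - (-4)·1.0000 - (1)·1.0000) / (7) = -1.0000
  β = (0 - (-3)·1.0000 - (4)·1.0000 - (-1)·1.0000) / (-9) = 0.0000
  γ = (-2 - (3)·1.0000 - (2)·1.0000 - (-2)·1.0000) / (10) = -0.5000
  δ = (8 - (3)·1.0000 - (-1)·1.0000 - (-2)·1.0000) / (-8) = -1.0000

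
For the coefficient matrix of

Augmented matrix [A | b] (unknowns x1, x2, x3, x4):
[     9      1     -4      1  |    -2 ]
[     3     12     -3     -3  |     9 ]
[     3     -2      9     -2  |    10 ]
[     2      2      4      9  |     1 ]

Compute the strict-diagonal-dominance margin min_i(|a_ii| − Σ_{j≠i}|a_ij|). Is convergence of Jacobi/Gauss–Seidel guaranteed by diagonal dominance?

row 1: |9| − (1+4+1) = 3
row 2: |12| − (3+3+3) = 3
row 3: |9| − (3+2+2) = 2
row 4: |9| − (2+2+4) = 1
minimum over rows = 1 → strictly diagonally dominant (convergence guaranteed)

1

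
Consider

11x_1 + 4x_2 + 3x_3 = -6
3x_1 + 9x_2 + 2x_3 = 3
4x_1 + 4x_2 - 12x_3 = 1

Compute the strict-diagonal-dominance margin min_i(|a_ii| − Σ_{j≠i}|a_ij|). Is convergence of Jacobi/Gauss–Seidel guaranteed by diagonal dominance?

row 1: |11| − (4+3) = 4
row 2: |9| − (3+2) = 4
row 3: |-12| − (4+4) = 4
minimum over rows = 4 → strictly diagonally dominant (convergence guaranteed)

4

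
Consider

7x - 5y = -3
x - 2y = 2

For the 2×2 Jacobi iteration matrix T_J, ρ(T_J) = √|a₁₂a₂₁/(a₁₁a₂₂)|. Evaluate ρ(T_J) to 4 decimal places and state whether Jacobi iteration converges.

a₁₂a₂₁/(a₁₁a₂₂) = (-5)·(1) / ((7)·(-2)) = 0.357143
ρ = √|0.357143| = √0.357143 = 0.5976
ρ < 1, so Jacobi converges

0.5976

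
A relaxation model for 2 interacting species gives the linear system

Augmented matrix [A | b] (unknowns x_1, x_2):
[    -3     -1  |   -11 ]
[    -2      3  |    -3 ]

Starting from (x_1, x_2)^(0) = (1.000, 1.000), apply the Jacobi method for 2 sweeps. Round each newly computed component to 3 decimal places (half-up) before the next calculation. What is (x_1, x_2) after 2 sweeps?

Iteration 1:
  x_1 = (-11 - (-1)·1.000) / (-3) = 3.333
  x_2 = (-3 - (-2)·1.000) / (3) = -0.333
Iteration 2:
  x_1 = (-11 - (-1)·-0.333) / (-3) = 3.778
  x_2 = (-3 - (-2)·3.333) / (3) = 1.222

(3.778, 1.222)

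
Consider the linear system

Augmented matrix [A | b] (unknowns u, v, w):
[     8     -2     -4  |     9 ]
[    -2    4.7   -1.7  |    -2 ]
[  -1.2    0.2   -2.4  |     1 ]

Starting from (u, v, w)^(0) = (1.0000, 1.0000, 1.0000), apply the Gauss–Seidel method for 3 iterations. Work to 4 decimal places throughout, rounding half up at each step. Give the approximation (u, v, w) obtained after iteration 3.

Iteration 1:
  u = (9 - (-2)·1.0000 - (-4)·1.0000) / (8) = 1.8750
  v = (-2 - (-2)·1.8750 - (-1.7)·1.0000) / (4.7) = 0.7340
  w = (1 - (-1.2)·1.8750 - (0.2)·0.7340) / (-2.4) = -1.2930
Iteration 2:
  u = (9 - (-2)·0.7340 - (-4)·-1.2930) / (8) = 0.6620
  v = (-2 - (-2)·0.6620 - (-1.7)·-1.2930) / (4.7) = -0.6115
  w = (1 - (-1.2)·0.6620 - (0.2)·-0.6115) / (-2.4) = -0.7986
Iteration 3:
  u = (9 - (-2)·-0.6115 - (-4)·-0.7986) / (8) = 0.5728
  v = (-2 - (-2)·0.5728 - (-1.7)·-0.7986) / (4.7) = -0.4706
  w = (1 - (-1.2)·0.5728 - (0.2)·-0.4706) / (-2.4) = -0.7423

(0.5728, -0.4706, -0.7423)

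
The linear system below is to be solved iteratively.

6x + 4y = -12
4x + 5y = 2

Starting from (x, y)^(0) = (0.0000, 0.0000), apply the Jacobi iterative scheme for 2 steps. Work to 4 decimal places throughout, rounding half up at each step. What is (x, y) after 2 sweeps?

Iteration 1:
  x = (-12 - (4)·0.0000) / (6) = -2.0000
  y = (2 - (4)·0.0000) / (5) = 0.4000
Iteration 2:
  x = (-12 - (4)·0.4000) / (6) = -2.2667
  y = (2 - (4)·-2.0000) / (5) = 2.0000

(-2.2667, 2.0000)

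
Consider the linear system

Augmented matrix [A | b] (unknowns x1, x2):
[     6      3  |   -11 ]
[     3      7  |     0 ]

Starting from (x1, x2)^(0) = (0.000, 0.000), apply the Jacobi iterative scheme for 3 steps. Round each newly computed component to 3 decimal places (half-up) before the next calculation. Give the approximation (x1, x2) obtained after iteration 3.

Iteration 1:
  x1 = (-11 - (3)·0.000) / (6) = -1.833
  x2 = (0 - (3)·0.000) / (7) = 0.000
Iteration 2:
  x1 = (-11 - (3)·0.000) / (6) = -1.833
  x2 = (0 - (3)·-1.833) / (7) = 0.786
Iteration 3:
  x1 = (-11 - (3)·0.786) / (6) = -2.226
  x2 = (0 - (3)·-1.833) / (7) = 0.786

(-2.226, 0.786)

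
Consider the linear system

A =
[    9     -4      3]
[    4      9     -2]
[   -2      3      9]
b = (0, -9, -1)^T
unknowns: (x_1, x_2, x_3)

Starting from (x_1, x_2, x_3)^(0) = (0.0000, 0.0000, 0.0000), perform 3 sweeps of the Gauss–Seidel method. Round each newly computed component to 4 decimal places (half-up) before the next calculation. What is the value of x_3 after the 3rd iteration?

0.1009

Iteration 1:
  x_1 = (0 - (-4)·0.0000 - (3)·0.0000) / (9) = 0.0000
  x_2 = (-9 - (4)·0.0000 - (-2)·0.0000) / (9) = -1.0000
  x_3 = (-1 - (-2)·0.0000 - (3)·-1.0000) / (9) = 0.2222
Iteration 2:
  x_1 = (0 - (-4)·-1.0000 - (3)·0.2222) / (9) = -0.5185
  x_2 = (-9 - (4)·-0.5185 - (-2)·0.2222) / (9) = -0.7202
  x_3 = (-1 - (-2)·-0.5185 - (3)·-0.7202) / (9) = 0.0137
Iteration 3:
  x_1 = (0 - (-4)·-0.7202 - (3)·0.0137) / (9) = -0.3247
  x_2 = (-9 - (4)·-0.3247 - (-2)·0.0137) / (9) = -0.8526
  x_3 = (-1 - (-2)·-0.3247 - (3)·-0.8526) / (9) = 0.1009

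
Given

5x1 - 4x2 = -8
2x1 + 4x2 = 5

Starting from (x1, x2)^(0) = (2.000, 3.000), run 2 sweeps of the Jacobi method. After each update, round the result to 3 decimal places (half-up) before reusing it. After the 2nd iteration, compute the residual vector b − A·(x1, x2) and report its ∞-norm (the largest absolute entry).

Iteration 1:
  x1 = (-8 - (-4)·3.000) / (5) = 0.800
  x2 = (5 - (2)·2.000) / (4) = 0.250
Iteration 2:
  x1 = (-8 - (-4)·0.250) / (5) = -1.400
  x2 = (5 - (2)·0.800) / (4) = 0.850
Residual b − A·x = (2.400, 4.400); ∞-norm = 4.400

4.400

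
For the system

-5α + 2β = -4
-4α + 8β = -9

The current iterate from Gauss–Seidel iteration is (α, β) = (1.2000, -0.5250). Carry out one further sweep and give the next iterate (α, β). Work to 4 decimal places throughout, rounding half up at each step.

One sweep:
  α = (-4 - (2)·-0.5250) / (-5) = 0.5900
  β = (-9 - (-4)·0.5900) / (8) = -0.8300

(0.5900, -0.8300)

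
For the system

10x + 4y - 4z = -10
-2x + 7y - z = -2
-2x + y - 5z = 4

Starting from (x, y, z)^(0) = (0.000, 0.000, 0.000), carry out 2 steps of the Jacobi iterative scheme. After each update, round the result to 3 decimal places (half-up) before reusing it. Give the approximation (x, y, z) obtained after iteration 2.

(-1.206, -0.686, -0.457)

Iteration 1:
  x = (-10 - (4)·0.000 - (-4)·0.000) / (10) = -1.000
  y = (-2 - (-2)·0.000 - (-1)·0.000) / (7) = -0.286
  z = (4 - (-2)·0.000 - (1)·0.000) / (-5) = -0.800
Iteration 2:
  x = (-10 - (4)·-0.286 - (-4)·-0.800) / (10) = -1.206
  y = (-2 - (-2)·-1.000 - (-1)·-0.800) / (7) = -0.686
  z = (4 - (-2)·-1.000 - (1)·-0.286) / (-5) = -0.457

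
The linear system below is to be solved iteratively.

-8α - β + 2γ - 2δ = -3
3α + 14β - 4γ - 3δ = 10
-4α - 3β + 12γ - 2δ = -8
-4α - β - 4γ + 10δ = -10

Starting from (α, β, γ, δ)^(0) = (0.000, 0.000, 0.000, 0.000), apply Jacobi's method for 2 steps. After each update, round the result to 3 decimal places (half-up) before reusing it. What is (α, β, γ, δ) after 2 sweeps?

Iteration 1:
  α = (-3 - (-1)·0.000 - (2)·0.000 - (-2)·0.000) / (-8) = 0.375
  β = (10 - (3)·0.000 - (-4)·0.000 - (-3)·0.000) / (14) = 0.714
  γ = (-8 - (-4)·0.000 - (-3)·0.000 - (-2)·0.000) / (12) = -0.667
  δ = (-10 - (-4)·0.000 - (-1)·0.000 - (-4)·0.000) / (10) = -1.000
Iteration 2:
  α = (-3 - (-1)·0.714 - (2)·-0.667 - (-2)·-1.000) / (-8) = 0.369
  β = (10 - (3)·0.375 - (-4)·-0.667 - (-3)·-1.000) / (14) = 0.229
  γ = (-8 - (-4)·0.375 - (-3)·0.714 - (-2)·-1.000) / (12) = -0.530
  δ = (-10 - (-4)·0.375 - (-1)·0.714 - (-4)·-0.667) / (10) = -1.045

(0.369, 0.229, -0.530, -1.045)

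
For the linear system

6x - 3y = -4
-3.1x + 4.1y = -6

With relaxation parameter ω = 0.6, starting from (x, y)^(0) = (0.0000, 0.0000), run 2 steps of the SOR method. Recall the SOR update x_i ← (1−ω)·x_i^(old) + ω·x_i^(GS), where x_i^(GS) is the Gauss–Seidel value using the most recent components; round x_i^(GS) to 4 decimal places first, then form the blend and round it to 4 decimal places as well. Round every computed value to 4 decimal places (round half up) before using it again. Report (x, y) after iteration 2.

Iteration 1:
  x: GS value = (-4 - (-3)·0.0000) / (6) = -0.6667;  x ← (1−ω)·0.0000 + ω·-0.6667 = -0.4000
  y: GS value = (-6 - (-3.1)·-0.4000) / (4.1) = -1.7659;  y ← (1−ω)·0.0000 + ω·-1.7659 = -1.0595
Iteration 2:
  x: GS value = (-4 - (-3)·-1.0595) / (6) = -1.1964;  x ← (1−ω)·-0.4000 + ω·-1.1964 = -0.8778
  y: GS value = (-6 - (-3.1)·-0.8778) / (4.1) = -2.1271;  y ← (1−ω)·-1.0595 + ω·-2.1271 = -1.7001

(-0.8778, -1.7001)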